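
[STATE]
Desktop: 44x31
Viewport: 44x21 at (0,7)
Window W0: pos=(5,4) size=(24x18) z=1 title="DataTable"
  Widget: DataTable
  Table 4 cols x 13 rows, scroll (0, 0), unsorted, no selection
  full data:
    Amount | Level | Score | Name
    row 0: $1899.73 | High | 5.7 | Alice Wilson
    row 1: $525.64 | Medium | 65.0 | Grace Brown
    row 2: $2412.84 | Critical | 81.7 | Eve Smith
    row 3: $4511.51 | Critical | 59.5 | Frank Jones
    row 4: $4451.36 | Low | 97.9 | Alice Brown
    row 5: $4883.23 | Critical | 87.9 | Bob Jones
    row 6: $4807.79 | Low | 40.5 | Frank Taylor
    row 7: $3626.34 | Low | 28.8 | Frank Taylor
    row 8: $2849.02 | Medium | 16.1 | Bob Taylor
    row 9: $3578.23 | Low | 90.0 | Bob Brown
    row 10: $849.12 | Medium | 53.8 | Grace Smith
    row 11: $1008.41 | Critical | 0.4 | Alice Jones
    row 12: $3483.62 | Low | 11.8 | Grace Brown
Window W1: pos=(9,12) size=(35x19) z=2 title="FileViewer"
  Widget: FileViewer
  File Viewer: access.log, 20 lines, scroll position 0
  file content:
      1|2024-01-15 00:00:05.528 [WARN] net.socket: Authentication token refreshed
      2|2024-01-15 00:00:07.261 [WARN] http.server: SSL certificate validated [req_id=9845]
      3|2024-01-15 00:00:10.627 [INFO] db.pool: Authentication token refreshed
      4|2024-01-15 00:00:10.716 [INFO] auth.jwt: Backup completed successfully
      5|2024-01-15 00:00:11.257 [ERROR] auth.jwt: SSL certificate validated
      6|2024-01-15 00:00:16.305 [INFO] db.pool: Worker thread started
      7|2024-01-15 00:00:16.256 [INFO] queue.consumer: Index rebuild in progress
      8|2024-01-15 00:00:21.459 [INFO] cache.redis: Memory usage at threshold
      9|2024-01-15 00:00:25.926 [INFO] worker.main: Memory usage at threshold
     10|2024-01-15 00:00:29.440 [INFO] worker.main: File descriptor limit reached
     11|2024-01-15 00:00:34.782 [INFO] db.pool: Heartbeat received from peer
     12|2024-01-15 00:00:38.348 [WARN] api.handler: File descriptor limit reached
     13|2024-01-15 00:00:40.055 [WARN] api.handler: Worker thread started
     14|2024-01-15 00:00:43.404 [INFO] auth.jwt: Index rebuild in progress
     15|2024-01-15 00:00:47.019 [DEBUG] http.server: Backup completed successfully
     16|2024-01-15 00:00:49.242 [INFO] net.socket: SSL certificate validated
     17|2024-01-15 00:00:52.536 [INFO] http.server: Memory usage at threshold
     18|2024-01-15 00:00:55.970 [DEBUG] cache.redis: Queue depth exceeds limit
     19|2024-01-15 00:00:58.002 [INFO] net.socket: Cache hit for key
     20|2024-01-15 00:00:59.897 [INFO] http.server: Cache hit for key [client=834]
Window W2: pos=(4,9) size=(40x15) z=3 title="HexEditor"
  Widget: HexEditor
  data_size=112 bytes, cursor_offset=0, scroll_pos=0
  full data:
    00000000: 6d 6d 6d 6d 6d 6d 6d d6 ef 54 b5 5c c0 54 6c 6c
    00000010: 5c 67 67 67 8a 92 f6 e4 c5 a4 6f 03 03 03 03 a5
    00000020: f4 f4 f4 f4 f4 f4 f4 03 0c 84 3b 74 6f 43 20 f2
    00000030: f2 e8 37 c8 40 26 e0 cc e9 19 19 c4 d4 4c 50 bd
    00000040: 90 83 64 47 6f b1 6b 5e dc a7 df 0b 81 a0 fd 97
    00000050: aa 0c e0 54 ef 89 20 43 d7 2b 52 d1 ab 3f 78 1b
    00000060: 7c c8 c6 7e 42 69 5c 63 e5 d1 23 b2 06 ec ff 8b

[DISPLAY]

     ┃Amount  │Level   │Scor┃               
     ┃────────┼────────┼────┃               
    ┏━━━━━━━━━━━━━━━━━━━━━━━━━━━━━━━━━━━━━━┓
    ┃ HexEditor                            ┃
    ┠──────────────────────────────────────┨
    ┃00000000  6D 6d 6d 6d 6d 6d 6d d6  ef ┃
    ┃00000010  5c 67 67 67 8a 92 f6 e4  c5 ┃
    ┃00000020  f4 f4 f4 f4 f4 f4 f4 03  0c ┃
    ┃00000030  f2 e8 37 c8 40 26 e0 cc  e9 ┃
    ┃00000040  90 83 64 47 6f b1 6b 5e  dc ┃
    ┃00000050  aa 0c e0 54 ef 89 20 43  d7 ┃
    ┃00000060  7c c8 c6 7e 42 69 5c 63  e5 ┃
    ┃                                      ┃
    ┃                                      ┃
    ┃                                      ┃
    ┃                                      ┃
    ┗━━━━━━━━━━━━━━━━━━━━━━━━━━━━━━━━━━━━━━┛
         ┃2024-01-15 00:00:29.440 [INFO] w░┃
         ┃2024-01-15 00:00:34.782 [INFO] d░┃
         ┃2024-01-15 00:00:38.348 [WARN] a░┃
         ┃2024-01-15 00:00:40.055 [WARN] a░┃


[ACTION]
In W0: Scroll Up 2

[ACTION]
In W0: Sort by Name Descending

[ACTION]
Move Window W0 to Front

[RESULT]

     ┃Amount  │Level   │Scor┃               
     ┃────────┼────────┼────┃               
    ┏┃$849.12 │Medium  │53.8┃━━━━━━━━━━━━━━┓
    ┃┃$525.64 │Medium  │65.0┃              ┃
    ┠┃$3483.62│Low     │11.8┃──────────────┨
    ┃┃$4807.79│Low     │40.5┃ 6d 6d d6  ef ┃
    ┃┃$3626.34│Low     │28.8┃ 92 f6 e4  c5 ┃
    ┃┃$4511.51│Critical│59.5┃ f4 f4 03  0c ┃
    ┃┃$2412.84│Critical│81.7┃ 26 e0 cc  e9 ┃
    ┃┃$2849.02│Medium  │16.1┃ b1 6b 5e  dc ┃
    ┃┃$4883.23│Critical│87.9┃ 89 20 43  d7 ┃
    ┃┃$3578.23│Low     │90.0┃ 69 5c 63  e5 ┃
    ┃┃$1899.73│High    │5.7 ┃              ┃
    ┃┃$1008.41│Critical│0.4 ┃              ┃
    ┃┗━━━━━━━━━━━━━━━━━━━━━━┛              ┃
    ┃                                      ┃
    ┗━━━━━━━━━━━━━━━━━━━━━━━━━━━━━━━━━━━━━━┛
         ┃2024-01-15 00:00:29.440 [INFO] w░┃
         ┃2024-01-15 00:00:34.782 [INFO] d░┃
         ┃2024-01-15 00:00:38.348 [WARN] a░┃
         ┃2024-01-15 00:00:40.055 [WARN] a░┃


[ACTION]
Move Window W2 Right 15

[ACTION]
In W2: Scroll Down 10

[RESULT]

     ┃Amount  │Level   │Scor┃               
     ┃────────┼────────┼────┃               
    ┏┃$849.12 │Medium  │53.8┃━━━━━━━━━━━━━━┓
    ┃┃$525.64 │Medium  │65.0┃              ┃
    ┠┃$3483.62│Low     │11.8┃──────────────┨
    ┃┃$4807.79│Low     │40.5┃ 69 5c 63  e5 ┃
    ┃┃$3626.34│Low     │28.8┃              ┃
    ┃┃$4511.51│Critical│59.5┃              ┃
    ┃┃$2412.84│Critical│81.7┃              ┃
    ┃┃$2849.02│Medium  │16.1┃              ┃
    ┃┃$4883.23│Critical│87.9┃              ┃
    ┃┃$3578.23│Low     │90.0┃              ┃
    ┃┃$1899.73│High    │5.7 ┃              ┃
    ┃┃$1008.41│Critical│0.4 ┃              ┃
    ┃┗━━━━━━━━━━━━━━━━━━━━━━┛              ┃
    ┃                                      ┃
    ┗━━━━━━━━━━━━━━━━━━━━━━━━━━━━━━━━━━━━━━┛
         ┃2024-01-15 00:00:29.440 [INFO] w░┃
         ┃2024-01-15 00:00:34.782 [INFO] d░┃
         ┃2024-01-15 00:00:38.348 [WARN] a░┃
         ┃2024-01-15 00:00:40.055 [WARN] a░┃


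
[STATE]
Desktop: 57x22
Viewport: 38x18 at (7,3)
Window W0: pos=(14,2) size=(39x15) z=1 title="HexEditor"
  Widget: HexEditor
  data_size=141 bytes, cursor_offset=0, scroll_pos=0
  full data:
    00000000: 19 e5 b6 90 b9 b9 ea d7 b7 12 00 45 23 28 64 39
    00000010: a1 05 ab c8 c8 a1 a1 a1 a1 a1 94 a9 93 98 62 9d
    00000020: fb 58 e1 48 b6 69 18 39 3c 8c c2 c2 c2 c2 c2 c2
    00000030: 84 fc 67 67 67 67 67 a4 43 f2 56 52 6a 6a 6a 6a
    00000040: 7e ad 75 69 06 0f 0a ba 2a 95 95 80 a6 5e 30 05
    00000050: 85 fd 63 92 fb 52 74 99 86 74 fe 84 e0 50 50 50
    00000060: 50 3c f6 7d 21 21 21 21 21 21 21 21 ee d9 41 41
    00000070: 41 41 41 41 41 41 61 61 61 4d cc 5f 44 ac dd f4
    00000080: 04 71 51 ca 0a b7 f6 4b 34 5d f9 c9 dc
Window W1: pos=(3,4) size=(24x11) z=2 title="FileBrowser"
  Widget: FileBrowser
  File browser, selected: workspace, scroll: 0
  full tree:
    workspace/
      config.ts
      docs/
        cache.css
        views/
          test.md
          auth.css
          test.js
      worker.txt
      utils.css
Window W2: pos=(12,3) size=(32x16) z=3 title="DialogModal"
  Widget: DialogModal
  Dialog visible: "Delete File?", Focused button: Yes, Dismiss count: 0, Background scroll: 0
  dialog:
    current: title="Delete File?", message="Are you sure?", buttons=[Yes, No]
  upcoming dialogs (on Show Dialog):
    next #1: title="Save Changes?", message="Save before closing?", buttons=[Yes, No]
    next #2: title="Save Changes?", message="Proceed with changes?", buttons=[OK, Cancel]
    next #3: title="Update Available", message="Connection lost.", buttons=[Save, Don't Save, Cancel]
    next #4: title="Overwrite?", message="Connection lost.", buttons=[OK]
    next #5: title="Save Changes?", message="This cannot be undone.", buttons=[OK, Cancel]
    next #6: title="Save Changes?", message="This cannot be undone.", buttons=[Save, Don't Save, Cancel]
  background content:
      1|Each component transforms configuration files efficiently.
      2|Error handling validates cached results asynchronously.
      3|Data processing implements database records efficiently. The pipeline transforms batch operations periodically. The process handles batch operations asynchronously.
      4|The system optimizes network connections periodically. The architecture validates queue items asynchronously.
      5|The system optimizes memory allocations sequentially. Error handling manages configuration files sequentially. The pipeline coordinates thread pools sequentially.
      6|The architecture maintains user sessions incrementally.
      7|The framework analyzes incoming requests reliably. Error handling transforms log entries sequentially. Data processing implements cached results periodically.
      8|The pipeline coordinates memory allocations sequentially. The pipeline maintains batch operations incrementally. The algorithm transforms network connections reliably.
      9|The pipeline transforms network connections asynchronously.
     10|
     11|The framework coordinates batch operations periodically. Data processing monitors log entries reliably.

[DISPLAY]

     ┏━━━━━━━━━━━━━━━━━━━━━━━━━━━━━━┓ 
━━━━━┃ DialogModal                  ┃─
leBro┠──────────────────────────────┨a
─────┃Each component transforms conf┃1
-] wo┃Error handling validates cache┃8
 conf┃Data processing implements dat┃7
 [+] ┃The sy┌───────────────┐twork c┃a
 work┃The sy│  Delete File? │mory al┃4
 util┃The ar│ Are you sure? │ins use┃1
     ┃The fr│   [Yes]  No   │incomin┃1
     ┃The pi└───────────────┘s memor┃6
━━━━━┃The pipeline transforms networ┃ 
     ┃                              ┃ 
     ┃The framework coordinates batc┃━
     ┃                              ┃ 
     ┗━━━━━━━━━━━━━━━━━━━━━━━━━━━━━━┛ 
                                      
                                      


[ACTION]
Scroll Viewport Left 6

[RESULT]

           ┏━━━━━━━━━━━━━━━━━━━━━━━━━━
  ┏━━━━━━━━┃ DialogModal              
  ┃ FileBro┠──────────────────────────
  ┠────────┃Each component transforms 
  ┃> [-] wo┃Error handling validates c
  ┃    conf┃Data processing implements
  ┃    [+] ┃The sy┌───────────────┐two
  ┃    work┃The sy│  Delete File? │mor
  ┃    util┃The ar│ Are you sure? │ins
  ┃        ┃The fr│   [Yes]  No   │inc
  ┃        ┃The pi└───────────────┘s m
  ┗━━━━━━━━┃The pipeline transforms ne
           ┃                          
           ┃The framework coordinates 
           ┃                          
           ┗━━━━━━━━━━━━━━━━━━━━━━━━━━
                                      
                                      


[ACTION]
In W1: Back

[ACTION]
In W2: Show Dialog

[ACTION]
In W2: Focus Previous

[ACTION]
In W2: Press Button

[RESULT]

           ┏━━━━━━━━━━━━━━━━━━━━━━━━━━
  ┏━━━━━━━━┃ DialogModal              
  ┃ FileBro┠──────────────────────────
  ┠────────┃Each component transforms 
  ┃> [-] wo┃Error handling validates c
  ┃    conf┃Data processing implements
  ┃    [+] ┃The system optimizes netwo
  ┃    work┃The system optimizes memor
  ┃    util┃The architecture maintains
  ┃        ┃The framework analyzes inc
  ┃        ┃The pipeline coordinates m
  ┗━━━━━━━━┃The pipeline transforms ne
           ┃                          
           ┃The framework coordinates 
           ┃                          
           ┗━━━━━━━━━━━━━━━━━━━━━━━━━━
                                      
                                      


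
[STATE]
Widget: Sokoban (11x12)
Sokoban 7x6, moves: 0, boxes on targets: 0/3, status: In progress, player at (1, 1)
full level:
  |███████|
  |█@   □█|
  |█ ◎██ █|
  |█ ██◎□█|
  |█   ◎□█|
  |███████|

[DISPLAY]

███████    
█@   □█    
█ ◎██ █    
█ ██◎□█    
█   ◎□█    
███████    
Moves: 0  0
           
           
           
           
           


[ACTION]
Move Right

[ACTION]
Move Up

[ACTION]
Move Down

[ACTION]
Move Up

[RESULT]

███████    
█ @  □█    
█ ◎██ █    
█ ██◎□█    
█   ◎□█    
███████    
Moves: 3  0
           
           
           
           
           


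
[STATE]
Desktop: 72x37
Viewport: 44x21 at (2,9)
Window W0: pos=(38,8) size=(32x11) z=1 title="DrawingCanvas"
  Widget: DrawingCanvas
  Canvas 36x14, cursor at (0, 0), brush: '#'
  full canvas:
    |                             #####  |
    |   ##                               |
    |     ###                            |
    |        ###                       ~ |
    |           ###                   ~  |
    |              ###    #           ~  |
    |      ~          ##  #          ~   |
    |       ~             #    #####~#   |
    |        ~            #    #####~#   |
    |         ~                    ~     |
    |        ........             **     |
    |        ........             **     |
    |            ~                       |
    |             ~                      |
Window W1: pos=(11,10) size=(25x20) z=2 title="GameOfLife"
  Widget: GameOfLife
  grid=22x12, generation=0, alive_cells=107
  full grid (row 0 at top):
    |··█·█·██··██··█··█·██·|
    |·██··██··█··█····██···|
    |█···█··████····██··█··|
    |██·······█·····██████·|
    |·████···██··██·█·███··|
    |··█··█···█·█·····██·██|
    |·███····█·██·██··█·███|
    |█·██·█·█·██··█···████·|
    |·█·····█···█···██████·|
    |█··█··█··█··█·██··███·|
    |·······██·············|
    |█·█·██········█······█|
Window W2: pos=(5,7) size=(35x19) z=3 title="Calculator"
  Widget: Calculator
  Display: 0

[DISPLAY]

   ┠─────────────────────────────────┨Drawin
   ┃                                0┃──────
   ┃┌───┬───┬───┬───┐                ┃      
   ┃│ 7 │ 8 │ 9 │ ÷ │                ┃  ##  
   ┃├───┼───┼───┼───┤                ┃    ##
   ┃│ 4 │ 5 │ 6 │ × │                ┃      
   ┃├───┼───┼───┼───┤                ┃      
   ┃│ 1 │ 2 │ 3 │ - │                ┃      
   ┃├───┼───┼───┼───┤                ┃     ~
   ┃│ 0 │ . │ = │ + │                ┃━━━━━━
   ┃├───┼───┼───┼───┤                ┃      
   ┃│ C │ MC│ MR│ M+│                ┃      
   ┃└───┴───┴───┴───┘                ┃      
   ┃                                 ┃      
   ┃                                 ┃      
   ┃                                 ┃      
   ┗━━━━━━━━━━━━━━━━━━━━━━━━━━━━━━━━━┛      
         ┃                       ┃          
         ┃                       ┃          
         ┃                       ┃          
         ┗━━━━━━━━━━━━━━━━━━━━━━━┛          


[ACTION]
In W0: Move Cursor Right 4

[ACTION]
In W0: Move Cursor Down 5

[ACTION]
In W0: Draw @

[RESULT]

   ┠─────────────────────────────────┨Drawin
   ┃                                0┃──────
   ┃┌───┬───┬───┬───┐                ┃      
   ┃│ 7 │ 8 │ 9 │ ÷ │                ┃  ##  
   ┃├───┼───┼───┼───┤                ┃    ##
   ┃│ 4 │ 5 │ 6 │ × │                ┃      
   ┃├───┼───┼───┼───┤                ┃      
   ┃│ 1 │ 2 │ 3 │ - │                ┃   @  
   ┃├───┼───┼───┼───┤                ┃     ~
   ┃│ 0 │ . │ = │ + │                ┃━━━━━━
   ┃├───┼───┼───┼───┤                ┃      
   ┃│ C │ MC│ MR│ M+│                ┃      
   ┃└───┴───┴───┴───┘                ┃      
   ┃                                 ┃      
   ┃                                 ┃      
   ┃                                 ┃      
   ┗━━━━━━━━━━━━━━━━━━━━━━━━━━━━━━━━━┛      
         ┃                       ┃          
         ┃                       ┃          
         ┃                       ┃          
         ┗━━━━━━━━━━━━━━━━━━━━━━━┛          


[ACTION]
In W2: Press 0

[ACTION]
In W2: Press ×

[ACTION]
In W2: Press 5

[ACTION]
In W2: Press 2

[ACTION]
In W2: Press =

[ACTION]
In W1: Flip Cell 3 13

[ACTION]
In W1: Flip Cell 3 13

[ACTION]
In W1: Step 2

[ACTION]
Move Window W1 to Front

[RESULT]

   ┠─────────────────────────────────┨Drawin
   ┃     ┏━━━━━━━━━━━━━━━━━━━━━━━┓  0┃──────
   ┃┌───┬┃ GameOfLife            ┃   ┃      
   ┃│ 7 │┠───────────────────────┨   ┃  ##  
   ┃├───┼┃Gen: 2                 ┃   ┃    ##
   ┃│ 4 │┃·█·█············█·█··· ┃   ┃      
   ┃├───┼┃█···█·····██······███· ┃   ┃      
   ┃│ 1 │┃█·█·████········█··███ ┃   ┃   @  
   ┃├───┼┃█···█··█·█····██····██ ┃   ┃     ~
   ┃│ 0 │┃···██···█···········██ ┃   ┃━━━━━━
   ┃├───┼┃·······█████·········· ┃   ┃      
   ┃│ C │┃·····██·█·█··███······ ┃   ┃      
   ┃└───┴┃█████·█··█·█···██····· ┃   ┃      
   ┃     ┃█████··█··█·██·██····· ┃   ┃      
   ┃     ┃██··············█··███ ┃   ┃      
   ┃     ┃····████·····█·█···██· ┃   ┃      
   ┗━━━━━┃····████······█······· ┃━━━┛      
         ┃                       ┃          
         ┃                       ┃          
         ┃                       ┃          
         ┗━━━━━━━━━━━━━━━━━━━━━━━┛          


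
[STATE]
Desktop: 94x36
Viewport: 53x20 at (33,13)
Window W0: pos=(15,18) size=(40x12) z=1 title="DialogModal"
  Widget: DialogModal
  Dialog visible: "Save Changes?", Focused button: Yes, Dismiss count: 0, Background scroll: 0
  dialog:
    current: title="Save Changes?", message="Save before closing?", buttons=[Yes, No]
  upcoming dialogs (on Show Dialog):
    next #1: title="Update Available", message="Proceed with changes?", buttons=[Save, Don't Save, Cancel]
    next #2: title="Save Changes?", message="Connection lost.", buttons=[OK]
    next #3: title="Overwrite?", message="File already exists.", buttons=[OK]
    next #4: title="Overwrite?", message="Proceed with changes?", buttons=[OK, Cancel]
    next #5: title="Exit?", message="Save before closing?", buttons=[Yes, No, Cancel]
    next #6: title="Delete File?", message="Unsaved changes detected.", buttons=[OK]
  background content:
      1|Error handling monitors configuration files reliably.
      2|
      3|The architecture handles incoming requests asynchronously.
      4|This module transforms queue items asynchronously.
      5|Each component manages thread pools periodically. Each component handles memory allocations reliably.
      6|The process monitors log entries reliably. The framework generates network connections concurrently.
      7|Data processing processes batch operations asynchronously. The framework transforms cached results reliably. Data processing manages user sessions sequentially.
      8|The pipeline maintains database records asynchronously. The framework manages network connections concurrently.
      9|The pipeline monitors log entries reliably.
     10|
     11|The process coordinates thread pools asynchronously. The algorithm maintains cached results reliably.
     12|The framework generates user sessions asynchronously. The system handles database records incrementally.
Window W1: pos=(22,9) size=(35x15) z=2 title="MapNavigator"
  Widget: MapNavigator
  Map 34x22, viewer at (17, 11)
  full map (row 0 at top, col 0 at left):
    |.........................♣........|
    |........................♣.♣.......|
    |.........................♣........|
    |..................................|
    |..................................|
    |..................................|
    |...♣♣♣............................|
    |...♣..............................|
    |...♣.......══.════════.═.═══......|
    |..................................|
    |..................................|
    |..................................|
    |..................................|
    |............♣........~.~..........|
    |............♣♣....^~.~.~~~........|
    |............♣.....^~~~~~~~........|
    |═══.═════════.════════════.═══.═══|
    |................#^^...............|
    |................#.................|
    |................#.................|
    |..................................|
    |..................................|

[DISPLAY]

.......................┃                             
══.════════.═.═══......┃                             
.......................┃                             
.......................┃                             
......@................┃                             
.......................┃                             
.♣........~.~..........┃                             
.♣♣....^~.~.~~~........┃                             
.♣.....^~~~~~~~........┃                             
══.════════════.═══.═══┃                             
━━━━━━━━━━━━━━━━━━━━━━━┛                             
ore closing? │ems asy┃                               
s]  No       │ools pe┃                               
─────────────┘s relia┃                               
rocesses batch operat┃                               
tains database record┃                               
━━━━━━━━━━━━━━━━━━━━━┛                               
                                                     
                                                     
                                                     


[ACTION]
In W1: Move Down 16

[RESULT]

.....#^^...............┃                             
.....#.................┃                             
.....#.................┃                             
.......................┃                             
......@................┃                             
                       ┃                             
                       ┃                             
                       ┃                             
                       ┃                             
                       ┃                             
━━━━━━━━━━━━━━━━━━━━━━━┛                             
ore closing? │ems asy┃                               
s]  No       │ools pe┃                               
─────────────┘s relia┃                               
rocesses batch operat┃                               
tains database record┃                               
━━━━━━━━━━━━━━━━━━━━━┛                               
                                                     
                                                     
                                                     


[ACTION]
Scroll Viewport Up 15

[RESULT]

                                                     
                                                     
                                                     
                                                     
                                                     
                                                     
                                                     
                                                     
                                                     
━━━━━━━━━━━━━━━━━━━━━━━┓                             
tor                    ┃                             
───────────────────────┨                             
══.════════════.═══.═══┃                             
.....#^^...............┃                             
.....#.................┃                             
.....#.................┃                             
.......................┃                             
......@................┃                             
                       ┃                             
                       ┃                             


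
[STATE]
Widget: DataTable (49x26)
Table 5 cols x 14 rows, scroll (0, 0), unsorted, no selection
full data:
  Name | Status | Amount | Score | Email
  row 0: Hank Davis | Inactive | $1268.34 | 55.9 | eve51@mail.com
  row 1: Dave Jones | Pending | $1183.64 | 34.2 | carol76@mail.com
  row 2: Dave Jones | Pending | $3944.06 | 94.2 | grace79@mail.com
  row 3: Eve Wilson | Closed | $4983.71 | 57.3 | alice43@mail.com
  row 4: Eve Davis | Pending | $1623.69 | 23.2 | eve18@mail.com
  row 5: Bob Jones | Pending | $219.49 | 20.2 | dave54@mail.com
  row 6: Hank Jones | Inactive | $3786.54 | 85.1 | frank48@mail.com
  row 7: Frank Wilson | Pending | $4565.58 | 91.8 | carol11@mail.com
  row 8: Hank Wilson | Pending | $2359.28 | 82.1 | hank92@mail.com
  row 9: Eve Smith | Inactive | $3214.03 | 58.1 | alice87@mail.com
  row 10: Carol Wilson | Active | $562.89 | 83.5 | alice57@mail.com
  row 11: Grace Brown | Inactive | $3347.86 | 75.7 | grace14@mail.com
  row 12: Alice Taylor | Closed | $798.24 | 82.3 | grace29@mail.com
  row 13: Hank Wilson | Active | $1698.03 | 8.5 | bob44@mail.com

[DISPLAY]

Name        │Status  │Amount  │Score│Email       
────────────┼────────┼────────┼─────┼────────────
Hank Davis  │Inactive│$1268.34│55.9 │eve51@mail.c
Dave Jones  │Pending │$1183.64│34.2 │carol76@mail
Dave Jones  │Pending │$3944.06│94.2 │grace79@mail
Eve Wilson  │Closed  │$4983.71│57.3 │alice43@mail
Eve Davis   │Pending │$1623.69│23.2 │eve18@mail.c
Bob Jones   │Pending │$219.49 │20.2 │dave54@mail.
Hank Jones  │Inactive│$3786.54│85.1 │frank48@mail
Frank Wilson│Pending │$4565.58│91.8 │carol11@mail
Hank Wilson │Pending │$2359.28│82.1 │hank92@mail.
Eve Smith   │Inactive│$3214.03│58.1 │alice87@mail
Carol Wilson│Active  │$562.89 │83.5 │alice57@mail
Grace Brown │Inactive│$3347.86│75.7 │grace14@mail
Alice Taylor│Closed  │$798.24 │82.3 │grace29@mail
Hank Wilson │Active  │$1698.03│8.5  │bob44@mail.c
                                                 
                                                 
                                                 
                                                 
                                                 
                                                 
                                                 
                                                 
                                                 
                                                 


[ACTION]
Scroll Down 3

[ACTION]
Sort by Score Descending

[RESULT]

Name        │Status  │Amount  │Scor▼│Email       
────────────┼────────┼────────┼─────┼────────────
Dave Jones  │Pending │$3944.06│94.2 │grace79@mail
Frank Wilson│Pending │$4565.58│91.8 │carol11@mail
Hank Jones  │Inactive│$3786.54│85.1 │frank48@mail
Carol Wilson│Active  │$562.89 │83.5 │alice57@mail
Alice Taylor│Closed  │$798.24 │82.3 │grace29@mail
Hank Wilson │Pending │$2359.28│82.1 │hank92@mail.
Grace Brown │Inactive│$3347.86│75.7 │grace14@mail
Eve Smith   │Inactive│$3214.03│58.1 │alice87@mail
Eve Wilson  │Closed  │$4983.71│57.3 │alice43@mail
Hank Davis  │Inactive│$1268.34│55.9 │eve51@mail.c
Dave Jones  │Pending │$1183.64│34.2 │carol76@mail
Eve Davis   │Pending │$1623.69│23.2 │eve18@mail.c
Bob Jones   │Pending │$219.49 │20.2 │dave54@mail.
Hank Wilson │Active  │$1698.03│8.5  │bob44@mail.c
                                                 
                                                 
                                                 
                                                 
                                                 
                                                 
                                                 
                                                 
                                                 
                                                 


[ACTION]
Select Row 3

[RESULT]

Name        │Status  │Amount  │Scor▼│Email       
────────────┼────────┼────────┼─────┼────────────
Dave Jones  │Pending │$3944.06│94.2 │grace79@mail
Frank Wilson│Pending │$4565.58│91.8 │carol11@mail
Hank Jones  │Inactive│$3786.54│85.1 │frank48@mail
>arol Wilson│Active  │$562.89 │83.5 │alice57@mail
Alice Taylor│Closed  │$798.24 │82.3 │grace29@mail
Hank Wilson │Pending │$2359.28│82.1 │hank92@mail.
Grace Brown │Inactive│$3347.86│75.7 │grace14@mail
Eve Smith   │Inactive│$3214.03│58.1 │alice87@mail
Eve Wilson  │Closed  │$4983.71│57.3 │alice43@mail
Hank Davis  │Inactive│$1268.34│55.9 │eve51@mail.c
Dave Jones  │Pending │$1183.64│34.2 │carol76@mail
Eve Davis   │Pending │$1623.69│23.2 │eve18@mail.c
Bob Jones   │Pending │$219.49 │20.2 │dave54@mail.
Hank Wilson │Active  │$1698.03│8.5  │bob44@mail.c
                                                 
                                                 
                                                 
                                                 
                                                 
                                                 
                                                 
                                                 
                                                 
                                                 


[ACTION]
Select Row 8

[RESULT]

Name        │Status  │Amount  │Scor▼│Email       
────────────┼────────┼────────┼─────┼────────────
Dave Jones  │Pending │$3944.06│94.2 │grace79@mail
Frank Wilson│Pending │$4565.58│91.8 │carol11@mail
Hank Jones  │Inactive│$3786.54│85.1 │frank48@mail
Carol Wilson│Active  │$562.89 │83.5 │alice57@mail
Alice Taylor│Closed  │$798.24 │82.3 │grace29@mail
Hank Wilson │Pending │$2359.28│82.1 │hank92@mail.
Grace Brown │Inactive│$3347.86│75.7 │grace14@mail
Eve Smith   │Inactive│$3214.03│58.1 │alice87@mail
>ve Wilson  │Closed  │$4983.71│57.3 │alice43@mail
Hank Davis  │Inactive│$1268.34│55.9 │eve51@mail.c
Dave Jones  │Pending │$1183.64│34.2 │carol76@mail
Eve Davis   │Pending │$1623.69│23.2 │eve18@mail.c
Bob Jones   │Pending │$219.49 │20.2 │dave54@mail.
Hank Wilson │Active  │$1698.03│8.5  │bob44@mail.c
                                                 
                                                 
                                                 
                                                 
                                                 
                                                 
                                                 
                                                 
                                                 
                                                 


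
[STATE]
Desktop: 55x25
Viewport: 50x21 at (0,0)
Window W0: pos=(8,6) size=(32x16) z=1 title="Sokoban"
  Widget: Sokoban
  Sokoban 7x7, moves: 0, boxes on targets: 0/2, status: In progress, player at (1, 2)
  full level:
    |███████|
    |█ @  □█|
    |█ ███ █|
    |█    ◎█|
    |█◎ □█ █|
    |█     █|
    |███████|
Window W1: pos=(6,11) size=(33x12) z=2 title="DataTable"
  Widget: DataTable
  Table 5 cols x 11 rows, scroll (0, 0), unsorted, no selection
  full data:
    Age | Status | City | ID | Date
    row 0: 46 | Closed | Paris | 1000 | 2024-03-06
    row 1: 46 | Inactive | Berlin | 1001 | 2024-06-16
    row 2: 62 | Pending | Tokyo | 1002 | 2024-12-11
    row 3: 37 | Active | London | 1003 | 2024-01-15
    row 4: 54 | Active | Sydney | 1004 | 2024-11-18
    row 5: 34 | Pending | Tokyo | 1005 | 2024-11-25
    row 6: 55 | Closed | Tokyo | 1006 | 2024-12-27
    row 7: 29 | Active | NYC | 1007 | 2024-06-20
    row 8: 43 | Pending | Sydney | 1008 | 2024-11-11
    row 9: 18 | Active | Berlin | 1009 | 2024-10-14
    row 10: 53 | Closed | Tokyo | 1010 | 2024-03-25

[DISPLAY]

                                                  
                                                  
                                                  
                                                  
                                                  
                                                  
        ┏━━━━━━━━━━━━━━━━━━━━━━━━━━━━━━┓          
        ┃ Sokoban                      ┃          
        ┠──────────────────────────────┨          
        ┃███████                       ┃          
        ┃█ @  □█                       ┃          
      ┏━━━━━━━━━━━━━━━━━━━━━━━━━━━━━━━┓┃          
      ┃ DataTable                     ┃┃          
      ┠───────────────────────────────┨┃          
      ┃Age│Status  │City  │ID  │Date  ┃┃          
      ┃───┼────────┼──────┼────┼──────┃┃          
      ┃46 │Closed  │Paris │1000│2024-0┃┃          
      ┃46 │Inactive│Berlin│1001│2024-0┃┃          
      ┃62 │Pending │Tokyo │1002│2024-1┃┃          
      ┃37 │Active  │London│1003│2024-0┃┃          
      ┃54 │Active  │Sydney│1004│2024-1┃┃          


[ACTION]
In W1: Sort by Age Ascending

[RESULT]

                                                  
                                                  
                                                  
                                                  
                                                  
                                                  
        ┏━━━━━━━━━━━━━━━━━━━━━━━━━━━━━━┓          
        ┃ Sokoban                      ┃          
        ┠──────────────────────────────┨          
        ┃███████                       ┃          
        ┃█ @  □█                       ┃          
      ┏━━━━━━━━━━━━━━━━━━━━━━━━━━━━━━━┓┃          
      ┃ DataTable                     ┃┃          
      ┠───────────────────────────────┨┃          
      ┃Ag▲│Status  │City  │ID  │Date  ┃┃          
      ┃───┼────────┼──────┼────┼──────┃┃          
      ┃18 │Active  │Berlin│1009│2024-1┃┃          
      ┃29 │Active  │NYC   │1007│2024-0┃┃          
      ┃34 │Pending │Tokyo │1005│2024-1┃┃          
      ┃37 │Active  │London│1003│2024-0┃┃          
      ┃43 │Pending │Sydney│1008│2024-1┃┃          


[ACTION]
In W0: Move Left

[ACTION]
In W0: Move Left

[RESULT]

                                                  
                                                  
                                                  
                                                  
                                                  
                                                  
        ┏━━━━━━━━━━━━━━━━━━━━━━━━━━━━━━┓          
        ┃ Sokoban                      ┃          
        ┠──────────────────────────────┨          
        ┃███████                       ┃          
        ┃█@   □█                       ┃          
      ┏━━━━━━━━━━━━━━━━━━━━━━━━━━━━━━━┓┃          
      ┃ DataTable                     ┃┃          
      ┠───────────────────────────────┨┃          
      ┃Ag▲│Status  │City  │ID  │Date  ┃┃          
      ┃───┼────────┼──────┼────┼──────┃┃          
      ┃18 │Active  │Berlin│1009│2024-1┃┃          
      ┃29 │Active  │NYC   │1007│2024-0┃┃          
      ┃34 │Pending │Tokyo │1005│2024-1┃┃          
      ┃37 │Active  │London│1003│2024-0┃┃          
      ┃43 │Pending │Sydney│1008│2024-1┃┃          
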